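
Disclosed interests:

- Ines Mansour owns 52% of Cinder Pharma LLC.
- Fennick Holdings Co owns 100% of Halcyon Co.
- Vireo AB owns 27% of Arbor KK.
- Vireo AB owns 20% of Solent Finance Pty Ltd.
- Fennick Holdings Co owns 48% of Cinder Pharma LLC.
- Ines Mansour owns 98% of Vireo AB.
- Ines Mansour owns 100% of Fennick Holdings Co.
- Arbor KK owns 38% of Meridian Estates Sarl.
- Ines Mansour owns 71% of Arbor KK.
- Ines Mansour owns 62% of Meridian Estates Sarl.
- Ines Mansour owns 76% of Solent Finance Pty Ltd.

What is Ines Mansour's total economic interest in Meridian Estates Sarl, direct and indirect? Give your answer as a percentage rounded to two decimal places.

Ines reaches Meridian along 3 paths.
Via Arbor: 71% × 38% = 26.98%.
Via Vireo → Arbor: 98% × 27% × 38% = 10.0548%.
Direct stake: 62% = 62%.
Total: 26.98% + 10.0548% + 62% = 99.0348%.
Rounded: 99.03%.

99.03%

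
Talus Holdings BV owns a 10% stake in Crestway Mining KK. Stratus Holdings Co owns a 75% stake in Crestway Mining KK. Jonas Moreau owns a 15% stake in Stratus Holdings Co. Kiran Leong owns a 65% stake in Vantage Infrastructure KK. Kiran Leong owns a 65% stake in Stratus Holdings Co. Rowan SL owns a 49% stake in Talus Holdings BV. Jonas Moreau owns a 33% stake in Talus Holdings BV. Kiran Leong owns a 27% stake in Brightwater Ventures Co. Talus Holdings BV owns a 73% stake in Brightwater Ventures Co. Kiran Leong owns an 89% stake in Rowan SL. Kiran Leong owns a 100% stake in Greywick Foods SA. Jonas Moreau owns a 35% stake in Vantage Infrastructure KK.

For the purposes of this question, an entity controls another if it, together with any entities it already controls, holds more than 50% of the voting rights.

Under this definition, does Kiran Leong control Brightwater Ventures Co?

No

Kiran holds 89% of Rowan, so Kiran controls Rowan.
Kiran holds 65% of Stratus, so Kiran controls Stratus.
Kiran holds 65% of Vantage, so Kiran controls Vantage.
Stratus holds 75% of Crestway, so Kiran controls Crestway.
Kiran holds 100% of Greywick, so Kiran controls Greywick.
In Brightwater, Kiran's side holds only 27%, not > 50%.
So Kiran does not control Brightwater.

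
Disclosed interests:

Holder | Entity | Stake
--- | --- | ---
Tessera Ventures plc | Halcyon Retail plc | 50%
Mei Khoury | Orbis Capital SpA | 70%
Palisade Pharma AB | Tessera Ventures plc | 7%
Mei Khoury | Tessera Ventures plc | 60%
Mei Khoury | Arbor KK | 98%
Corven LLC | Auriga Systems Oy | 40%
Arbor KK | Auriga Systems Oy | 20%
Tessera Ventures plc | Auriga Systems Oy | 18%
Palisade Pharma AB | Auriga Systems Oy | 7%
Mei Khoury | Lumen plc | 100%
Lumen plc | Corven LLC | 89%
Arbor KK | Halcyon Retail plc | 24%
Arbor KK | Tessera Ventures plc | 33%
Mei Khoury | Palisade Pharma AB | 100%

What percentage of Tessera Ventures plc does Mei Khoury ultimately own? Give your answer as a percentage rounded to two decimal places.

99.34%

Mei reaches Tessera along 3 paths.
Via Arbor: 98% × 33% = 32.34%.
Via Palisade: 100% × 7% = 7%.
Direct stake: 60% = 60%.
Total: 32.34% + 7% + 60% = 99.34%.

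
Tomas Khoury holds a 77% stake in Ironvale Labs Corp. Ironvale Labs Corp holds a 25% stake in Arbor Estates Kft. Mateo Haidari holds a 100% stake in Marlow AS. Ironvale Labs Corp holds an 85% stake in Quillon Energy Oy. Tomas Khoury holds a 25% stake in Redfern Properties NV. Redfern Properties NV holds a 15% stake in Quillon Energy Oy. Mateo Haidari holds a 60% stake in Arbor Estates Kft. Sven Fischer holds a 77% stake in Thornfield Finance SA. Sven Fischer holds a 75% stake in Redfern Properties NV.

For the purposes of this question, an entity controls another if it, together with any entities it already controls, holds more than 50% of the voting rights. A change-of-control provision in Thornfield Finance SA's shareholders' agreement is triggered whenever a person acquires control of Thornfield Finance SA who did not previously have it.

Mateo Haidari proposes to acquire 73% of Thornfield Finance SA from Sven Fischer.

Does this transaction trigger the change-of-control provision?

The purchase adds only to Mateo's holdings (Sven's stake shrinks), so Mateo is the only person who could newly come to control Thornfield.
Mateo holds 60% of Arbor, so Mateo controls Arbor.
Mateo holds 100% of Marlow, so Mateo controls Marlow.
Neither Mateo nor any entity Mateo controls holds any voting interest in Thornfield.
So before the transaction, Mateo does not control Thornfield.
After the purchase, Mateo holds 73% of Thornfield directly, and Sven's stake falls to 4%.
Mateo holds 73% of Thornfield, so Mateo controls Thornfield.
Mateo did not control Thornfield before and does after, so the clause is triggered.

Yes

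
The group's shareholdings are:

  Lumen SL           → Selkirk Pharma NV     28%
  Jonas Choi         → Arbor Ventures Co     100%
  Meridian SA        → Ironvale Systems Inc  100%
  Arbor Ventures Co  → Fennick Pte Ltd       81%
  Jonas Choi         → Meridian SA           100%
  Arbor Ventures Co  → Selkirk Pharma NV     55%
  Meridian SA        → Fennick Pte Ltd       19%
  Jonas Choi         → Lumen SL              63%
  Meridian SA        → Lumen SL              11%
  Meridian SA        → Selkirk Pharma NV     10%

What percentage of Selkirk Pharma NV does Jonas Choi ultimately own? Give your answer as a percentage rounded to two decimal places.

85.72%

Jonas reaches Selkirk along 4 paths.
Via Meridian → Lumen: 100% × 11% × 28% = 3.08%.
Via Lumen: 63% × 28% = 17.64%.
Via Meridian: 100% × 10% = 10%.
Via Arbor: 100% × 55% = 55%.
Total: 3.08% + 17.64% + 10% + 55% = 85.72%.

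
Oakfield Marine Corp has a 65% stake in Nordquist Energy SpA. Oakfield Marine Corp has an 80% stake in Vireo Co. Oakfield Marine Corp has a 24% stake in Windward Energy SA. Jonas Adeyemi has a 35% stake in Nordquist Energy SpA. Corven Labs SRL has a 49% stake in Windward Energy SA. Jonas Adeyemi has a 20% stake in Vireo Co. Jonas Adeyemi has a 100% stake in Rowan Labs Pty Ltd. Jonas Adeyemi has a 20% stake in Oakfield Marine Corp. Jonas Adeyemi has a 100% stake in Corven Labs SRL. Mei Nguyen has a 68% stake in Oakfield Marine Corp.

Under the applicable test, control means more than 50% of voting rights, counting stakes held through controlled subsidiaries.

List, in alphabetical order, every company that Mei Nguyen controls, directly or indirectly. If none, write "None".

Nordquist Energy SpA, Oakfield Marine Corp, Vireo Co

Mei holds 68% of Oakfield, so Mei controls Oakfield.
Oakfield holds 80% of Vireo, so Mei controls Vireo.
Oakfield holds 65% of Nordquist, so Mei controls Nordquist.
No other company's threshold is met.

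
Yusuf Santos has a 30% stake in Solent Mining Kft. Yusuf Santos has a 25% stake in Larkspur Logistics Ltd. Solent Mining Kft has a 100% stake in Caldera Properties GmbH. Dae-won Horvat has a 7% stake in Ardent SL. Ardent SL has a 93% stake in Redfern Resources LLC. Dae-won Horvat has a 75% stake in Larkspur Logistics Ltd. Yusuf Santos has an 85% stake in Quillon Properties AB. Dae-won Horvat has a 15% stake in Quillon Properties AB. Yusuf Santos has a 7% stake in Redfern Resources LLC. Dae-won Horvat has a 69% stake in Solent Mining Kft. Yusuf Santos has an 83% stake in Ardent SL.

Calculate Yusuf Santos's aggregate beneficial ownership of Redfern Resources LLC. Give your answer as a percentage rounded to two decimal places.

Yusuf reaches Redfern along 2 paths.
Via Ardent: 83% × 93% = 77.19%.
Direct stake: 7% = 7%.
Total: 77.19% + 7% = 84.19%.

84.19%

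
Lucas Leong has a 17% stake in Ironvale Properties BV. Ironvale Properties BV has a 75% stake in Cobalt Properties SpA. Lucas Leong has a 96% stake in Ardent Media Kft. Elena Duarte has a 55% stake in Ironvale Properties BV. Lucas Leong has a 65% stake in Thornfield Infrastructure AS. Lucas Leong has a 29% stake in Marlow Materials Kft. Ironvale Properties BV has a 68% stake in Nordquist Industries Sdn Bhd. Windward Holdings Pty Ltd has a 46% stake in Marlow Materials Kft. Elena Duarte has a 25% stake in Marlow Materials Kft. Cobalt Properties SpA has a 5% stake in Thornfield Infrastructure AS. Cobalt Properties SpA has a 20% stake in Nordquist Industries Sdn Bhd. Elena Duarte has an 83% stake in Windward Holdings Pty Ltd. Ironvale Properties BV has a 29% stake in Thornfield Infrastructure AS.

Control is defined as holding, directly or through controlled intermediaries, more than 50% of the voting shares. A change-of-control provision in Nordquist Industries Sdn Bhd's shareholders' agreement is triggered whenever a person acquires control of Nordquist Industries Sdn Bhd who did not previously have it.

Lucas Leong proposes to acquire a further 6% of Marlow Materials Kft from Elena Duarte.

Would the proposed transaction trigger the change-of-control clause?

The purchase adds only to Lucas's holdings (Elena's stake shrinks), so Lucas is the only person who could newly come to control Nordquist.
Lucas holds 96% of Ardent, so Lucas controls Ardent.
Lucas holds 65% of Thornfield, so Lucas controls Thornfield.
Neither Lucas nor any entity Lucas controls holds any voting interest in Nordquist.
So before the transaction, Lucas does not control Nordquist.
After the purchase, Lucas's direct stake in Marlow rises to 29% + 6% = 35%, and Elena's stake falls to 19%.
Lucas's side now holds 35% of Marlow, not > 50%, so Lucas still does not control Marlow.
After the transaction, neither Lucas nor any entity Lucas controls holds a voting interest in Nordquist, so Lucas still does not control it.
No new person acquires control, so the clause is not triggered.

No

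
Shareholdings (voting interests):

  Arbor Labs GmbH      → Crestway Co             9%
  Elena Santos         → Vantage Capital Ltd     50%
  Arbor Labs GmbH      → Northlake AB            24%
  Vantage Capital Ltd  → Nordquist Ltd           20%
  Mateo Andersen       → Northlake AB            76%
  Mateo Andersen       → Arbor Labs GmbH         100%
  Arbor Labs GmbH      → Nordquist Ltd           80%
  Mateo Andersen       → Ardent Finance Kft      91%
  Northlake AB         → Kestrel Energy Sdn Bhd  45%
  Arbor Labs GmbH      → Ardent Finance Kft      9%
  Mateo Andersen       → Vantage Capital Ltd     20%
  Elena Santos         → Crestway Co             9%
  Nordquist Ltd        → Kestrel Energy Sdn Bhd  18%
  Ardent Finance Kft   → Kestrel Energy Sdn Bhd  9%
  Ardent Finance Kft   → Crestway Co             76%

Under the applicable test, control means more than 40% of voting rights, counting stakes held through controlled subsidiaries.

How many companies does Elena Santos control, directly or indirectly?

Elena holds 50% of Vantage, so Elena controls Vantage.
No other company's threshold is met.
Elena controls 1 company.

1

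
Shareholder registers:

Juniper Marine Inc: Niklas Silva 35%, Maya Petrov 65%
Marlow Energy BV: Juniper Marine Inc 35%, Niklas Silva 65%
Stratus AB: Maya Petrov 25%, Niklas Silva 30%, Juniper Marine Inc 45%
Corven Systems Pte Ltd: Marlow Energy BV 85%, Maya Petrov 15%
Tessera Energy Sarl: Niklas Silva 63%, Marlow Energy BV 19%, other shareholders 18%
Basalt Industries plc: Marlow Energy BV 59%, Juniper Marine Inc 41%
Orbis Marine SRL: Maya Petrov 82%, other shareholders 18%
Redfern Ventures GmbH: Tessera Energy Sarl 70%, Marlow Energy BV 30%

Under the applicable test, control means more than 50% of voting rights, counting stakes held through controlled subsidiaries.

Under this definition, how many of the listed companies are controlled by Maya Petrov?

3

Maya holds 65% of Juniper, so Maya controls Juniper.
Maya and Juniper together hold 25% + 45% = 70% of Stratus, so Maya controls Stratus.
Maya holds 82% of Orbis, so Maya controls Orbis.
No other company's threshold is met.
Maya controls 3 companies.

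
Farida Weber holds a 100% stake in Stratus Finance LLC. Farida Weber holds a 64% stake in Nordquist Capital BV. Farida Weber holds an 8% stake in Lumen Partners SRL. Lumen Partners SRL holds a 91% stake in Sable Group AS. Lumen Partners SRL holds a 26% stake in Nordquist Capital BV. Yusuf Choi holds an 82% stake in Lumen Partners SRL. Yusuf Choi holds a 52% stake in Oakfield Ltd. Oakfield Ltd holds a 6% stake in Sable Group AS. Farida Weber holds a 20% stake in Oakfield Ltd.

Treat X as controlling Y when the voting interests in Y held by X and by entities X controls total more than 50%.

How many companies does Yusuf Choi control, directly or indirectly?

Yusuf holds 52% of Oakfield, so Yusuf controls Oakfield.
Yusuf holds 82% of Lumen, so Yusuf controls Lumen.
Lumen and Oakfield together hold 91% + 6% = 97% of Sable, so Yusuf controls Sable.
No other company's threshold is met.
Yusuf controls 3 companies.

3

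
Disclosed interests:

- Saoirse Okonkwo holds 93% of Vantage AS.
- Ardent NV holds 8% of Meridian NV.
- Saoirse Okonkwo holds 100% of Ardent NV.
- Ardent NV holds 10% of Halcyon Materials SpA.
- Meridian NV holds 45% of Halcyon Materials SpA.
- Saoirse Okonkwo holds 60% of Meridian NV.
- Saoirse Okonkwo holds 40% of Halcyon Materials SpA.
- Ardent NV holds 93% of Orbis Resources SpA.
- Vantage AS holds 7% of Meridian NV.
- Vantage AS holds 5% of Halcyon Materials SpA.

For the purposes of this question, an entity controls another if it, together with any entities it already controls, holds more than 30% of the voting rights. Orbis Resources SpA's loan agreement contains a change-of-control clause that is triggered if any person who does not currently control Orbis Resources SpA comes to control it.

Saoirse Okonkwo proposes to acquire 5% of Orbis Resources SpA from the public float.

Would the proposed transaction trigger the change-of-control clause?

No

The purchase changes only Saoirse's holdings, so Saoirse is the only person who could newly come to control Orbis.
Saoirse holds 100% of Ardent, so Saoirse controls Ardent.
Ardent holds 93% of Orbis, so Saoirse controls Orbis.
So Saoirse already controls Orbis before the transaction.
After the purchase, Saoirse holds 5% of Orbis directly.
Saoirse controlled Orbis already, so this is not a new person acquiring control; every other person's position is unchanged or reduced.
No new person acquires control, so the clause is not triggered.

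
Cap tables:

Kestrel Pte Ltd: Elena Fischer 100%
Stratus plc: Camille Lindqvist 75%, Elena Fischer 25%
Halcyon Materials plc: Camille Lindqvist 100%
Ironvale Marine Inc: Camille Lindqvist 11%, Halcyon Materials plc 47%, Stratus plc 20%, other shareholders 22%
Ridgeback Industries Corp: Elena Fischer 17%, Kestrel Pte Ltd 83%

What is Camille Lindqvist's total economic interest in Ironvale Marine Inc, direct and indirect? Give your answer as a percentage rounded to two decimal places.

73.00%

Camille reaches Ironvale along 3 paths.
Direct stake: 11% = 11%.
Via Halcyon: 100% × 47% = 47%.
Via Stratus: 75% × 20% = 15%.
Total: 11% + 47% + 15% = 73%.
Rounded: 73.00%.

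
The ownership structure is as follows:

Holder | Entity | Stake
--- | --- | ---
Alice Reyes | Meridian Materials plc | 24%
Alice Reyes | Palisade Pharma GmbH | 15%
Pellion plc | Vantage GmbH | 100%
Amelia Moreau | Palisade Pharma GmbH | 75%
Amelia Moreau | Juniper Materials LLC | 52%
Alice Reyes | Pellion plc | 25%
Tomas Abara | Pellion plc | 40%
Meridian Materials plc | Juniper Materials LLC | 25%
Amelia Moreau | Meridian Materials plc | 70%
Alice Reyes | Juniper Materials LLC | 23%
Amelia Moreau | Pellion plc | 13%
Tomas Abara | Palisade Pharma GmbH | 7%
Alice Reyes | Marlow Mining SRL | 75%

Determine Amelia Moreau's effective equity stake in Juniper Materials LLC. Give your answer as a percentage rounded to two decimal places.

69.50%

Amelia reaches Juniper along 2 paths.
Direct stake: 52% = 52%.
Via Meridian: 70% × 25% = 17.5%.
Total: 52% + 17.5% = 69.5%.
Rounded: 69.50%.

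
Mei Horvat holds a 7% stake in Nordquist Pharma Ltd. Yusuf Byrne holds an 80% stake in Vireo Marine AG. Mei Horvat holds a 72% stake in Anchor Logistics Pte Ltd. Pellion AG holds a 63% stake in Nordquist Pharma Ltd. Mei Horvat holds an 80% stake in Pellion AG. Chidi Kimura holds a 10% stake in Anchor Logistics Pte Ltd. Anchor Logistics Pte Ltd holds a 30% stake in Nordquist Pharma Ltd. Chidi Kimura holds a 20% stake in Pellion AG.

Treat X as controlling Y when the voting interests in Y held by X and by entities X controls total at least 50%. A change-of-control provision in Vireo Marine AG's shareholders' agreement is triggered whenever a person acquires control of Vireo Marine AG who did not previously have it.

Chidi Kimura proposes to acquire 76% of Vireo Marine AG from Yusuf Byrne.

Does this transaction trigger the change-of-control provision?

Yes

The purchase adds only to Chidi's holdings (Yusuf's stake shrinks), so Chidi is the only person who could newly come to control Vireo.
Chidi's largest direct stake is 20% in Pellion, which does not meet the threshold, so Chidi controls no company.
Neither Chidi nor any entity Chidi controls holds any voting interest in Vireo.
So before the transaction, Chidi does not control Vireo.
After the purchase, Chidi holds 76% of Vireo directly, and Yusuf's stake falls to 4%.
Chidi holds 76% of Vireo, so Chidi controls Vireo.
Chidi did not control Vireo before and does after, so the clause is triggered.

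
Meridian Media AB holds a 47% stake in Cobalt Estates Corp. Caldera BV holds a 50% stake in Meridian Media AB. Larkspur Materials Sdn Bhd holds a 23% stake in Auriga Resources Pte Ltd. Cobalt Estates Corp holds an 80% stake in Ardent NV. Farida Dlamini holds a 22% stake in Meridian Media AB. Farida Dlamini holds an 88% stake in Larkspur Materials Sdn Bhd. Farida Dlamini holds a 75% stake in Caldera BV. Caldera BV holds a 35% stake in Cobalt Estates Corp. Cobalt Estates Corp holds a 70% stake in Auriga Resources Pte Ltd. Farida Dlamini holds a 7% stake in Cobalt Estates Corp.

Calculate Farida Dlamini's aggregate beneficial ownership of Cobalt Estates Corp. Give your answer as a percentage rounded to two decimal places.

Farida reaches Cobalt along 4 paths.
Direct stake: 7% = 7%.
Via Meridian: 22% × 47% = 10.34%.
Via Caldera → Meridian: 75% × 50% × 47% = 17.625%.
Via Caldera: 75% × 35% = 26.25%.
Total: 7% + 10.34% + 17.625% + 26.25% = 61.215%.
Rounded: 61.22%.

61.22%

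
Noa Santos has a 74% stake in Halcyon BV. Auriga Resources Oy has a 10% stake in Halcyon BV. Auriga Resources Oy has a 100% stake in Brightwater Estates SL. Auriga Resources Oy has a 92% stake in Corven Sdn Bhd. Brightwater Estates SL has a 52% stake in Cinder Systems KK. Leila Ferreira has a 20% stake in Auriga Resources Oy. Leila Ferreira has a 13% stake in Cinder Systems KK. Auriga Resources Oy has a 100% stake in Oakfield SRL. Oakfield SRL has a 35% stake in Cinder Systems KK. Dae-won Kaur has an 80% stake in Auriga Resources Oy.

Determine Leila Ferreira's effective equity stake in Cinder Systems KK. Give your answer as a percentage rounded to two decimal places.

Leila reaches Cinder along 3 paths.
Via Auriga → Oakfield: 20% × 100% × 35% = 7%.
Direct stake: 13% = 13%.
Via Auriga → Brightwater: 20% × 100% × 52% = 10.4%.
Total: 7% + 13% + 10.4% = 30.4%.
Rounded: 30.40%.

30.40%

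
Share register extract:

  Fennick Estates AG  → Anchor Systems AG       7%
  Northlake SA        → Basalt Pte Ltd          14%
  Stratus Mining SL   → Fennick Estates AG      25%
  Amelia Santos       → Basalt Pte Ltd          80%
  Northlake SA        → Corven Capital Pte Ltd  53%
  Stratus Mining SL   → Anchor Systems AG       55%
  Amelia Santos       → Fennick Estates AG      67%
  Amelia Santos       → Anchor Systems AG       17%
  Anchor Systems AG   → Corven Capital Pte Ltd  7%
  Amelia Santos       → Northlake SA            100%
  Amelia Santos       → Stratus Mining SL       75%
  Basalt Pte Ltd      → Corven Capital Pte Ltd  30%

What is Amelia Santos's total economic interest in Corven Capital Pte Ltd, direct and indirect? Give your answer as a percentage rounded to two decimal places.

85.70%

Amelia reaches Corven along 7 paths.
Via Stratus → Anchor: 75% × 55% × 7% = 2.8875%.
Via Stratus → Fennick → Anchor: 75% × 25% × 7% × 7% = 0.091875%.
Via Fennick → Anchor: 67% × 7% × 7% = 0.3283%.
Via Anchor: 17% × 7% = 1.19%.
Via Basalt: 80% × 30% = 24%.
Via Northlake → Basalt: 100% × 14% × 30% = 4.2%.
Via Northlake: 100% × 53% = 53%.
Total: 2.8875% + 0.091875% + 0.3283% + 1.19% + 24% + 4.2% + 53% = 85.697675%.
Rounded: 85.70%.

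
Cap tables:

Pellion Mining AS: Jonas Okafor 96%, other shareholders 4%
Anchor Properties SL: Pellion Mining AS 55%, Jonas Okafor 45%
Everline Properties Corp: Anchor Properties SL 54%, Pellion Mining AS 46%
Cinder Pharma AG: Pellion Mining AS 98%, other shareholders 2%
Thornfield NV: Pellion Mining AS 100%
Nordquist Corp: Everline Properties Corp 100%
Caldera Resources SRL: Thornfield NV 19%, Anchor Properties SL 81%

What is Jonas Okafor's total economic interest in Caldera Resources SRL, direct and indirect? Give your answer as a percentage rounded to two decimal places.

Jonas reaches Caldera along 3 paths.
Via Pellion → Thornfield: 96% × 100% × 19% = 18.24%.
Via Pellion → Anchor: 96% × 55% × 81% = 42.768%.
Via Anchor: 45% × 81% = 36.45%.
Total: 18.24% + 42.768% + 36.45% = 97.458%.
Rounded: 97.46%.

97.46%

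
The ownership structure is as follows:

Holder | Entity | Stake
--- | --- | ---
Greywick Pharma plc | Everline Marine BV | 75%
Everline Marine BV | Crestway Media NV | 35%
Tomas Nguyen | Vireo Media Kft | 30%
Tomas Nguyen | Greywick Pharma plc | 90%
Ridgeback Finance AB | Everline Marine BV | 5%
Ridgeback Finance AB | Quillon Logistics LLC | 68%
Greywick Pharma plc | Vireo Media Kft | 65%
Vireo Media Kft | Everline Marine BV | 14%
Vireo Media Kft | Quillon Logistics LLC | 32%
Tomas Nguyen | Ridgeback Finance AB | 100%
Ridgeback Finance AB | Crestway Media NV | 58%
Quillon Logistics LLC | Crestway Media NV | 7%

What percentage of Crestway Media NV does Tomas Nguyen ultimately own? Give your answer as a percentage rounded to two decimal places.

Tomas reaches Crestway along 8 paths.
Via Ridgeback: 100% × 58% = 58%.
Via Vireo → Quillon: 30% × 32% × 7% = 0.672%.
Via Greywick → Vireo → Quillon: 90% × 65% × 32% × 7% = 1.3104%.
Via Ridgeback → Quillon: 100% × 68% × 7% = 4.76%.
Via Greywick → Everline: 90% × 75% × 35% = 23.625%.
Via Ridgeback → Everline: 100% × 5% × 35% = 1.75%.
Via Vireo → Everline: 30% × 14% × 35% = 1.47%.
Via Greywick → Vireo → Everline: 90% × 65% × 14% × 35% = 2.8665%.
Total: 58% + 0.672% + 1.3104% + 4.76% + 23.625% + 1.75% + 1.47% + 2.8665% = 94.4539%.
Rounded: 94.45%.

94.45%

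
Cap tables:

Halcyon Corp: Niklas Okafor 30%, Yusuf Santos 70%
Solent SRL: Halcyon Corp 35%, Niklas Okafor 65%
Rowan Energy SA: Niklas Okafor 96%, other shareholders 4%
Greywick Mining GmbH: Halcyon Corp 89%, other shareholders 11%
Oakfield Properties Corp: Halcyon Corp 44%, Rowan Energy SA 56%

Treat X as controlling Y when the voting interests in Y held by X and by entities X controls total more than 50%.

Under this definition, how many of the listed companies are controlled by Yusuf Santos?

2

Yusuf holds 70% of Halcyon, so Yusuf controls Halcyon.
Halcyon holds 89% of Greywick, so Yusuf controls Greywick.
No other company's threshold is met.
Yusuf controls 2 companies.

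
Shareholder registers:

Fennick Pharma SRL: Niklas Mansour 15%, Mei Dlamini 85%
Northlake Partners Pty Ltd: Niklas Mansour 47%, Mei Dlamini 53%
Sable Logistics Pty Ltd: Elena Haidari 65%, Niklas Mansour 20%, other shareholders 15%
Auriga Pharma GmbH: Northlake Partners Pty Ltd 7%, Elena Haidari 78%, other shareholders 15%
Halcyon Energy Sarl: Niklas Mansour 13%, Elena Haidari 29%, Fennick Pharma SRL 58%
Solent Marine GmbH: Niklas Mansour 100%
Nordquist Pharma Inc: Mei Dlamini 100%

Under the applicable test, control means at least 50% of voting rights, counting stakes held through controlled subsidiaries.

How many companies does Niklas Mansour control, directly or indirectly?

Niklas holds 100% of Solent, so Niklas controls Solent.
No other company's threshold is met.
Niklas controls 1 company.

1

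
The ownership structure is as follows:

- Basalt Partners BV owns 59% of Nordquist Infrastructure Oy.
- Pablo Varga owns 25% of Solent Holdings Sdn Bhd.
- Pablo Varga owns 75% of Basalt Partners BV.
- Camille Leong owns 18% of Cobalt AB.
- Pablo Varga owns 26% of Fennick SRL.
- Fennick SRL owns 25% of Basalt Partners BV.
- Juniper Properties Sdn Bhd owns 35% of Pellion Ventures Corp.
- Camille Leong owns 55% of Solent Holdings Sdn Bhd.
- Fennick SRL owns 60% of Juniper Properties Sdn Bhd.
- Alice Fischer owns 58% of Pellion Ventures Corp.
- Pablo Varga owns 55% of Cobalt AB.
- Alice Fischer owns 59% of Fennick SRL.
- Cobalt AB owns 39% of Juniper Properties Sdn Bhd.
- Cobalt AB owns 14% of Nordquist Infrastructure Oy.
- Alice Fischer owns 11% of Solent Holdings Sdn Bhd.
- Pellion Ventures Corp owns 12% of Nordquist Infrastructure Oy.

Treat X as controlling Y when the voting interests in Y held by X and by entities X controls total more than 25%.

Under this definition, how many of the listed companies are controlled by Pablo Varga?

Pablo holds 26% of Fennick, so Pablo controls Fennick.
Pablo holds 55% of Cobalt, so Pablo controls Cobalt.
Pablo and Fennick together hold 75% + 25% = 100% of Basalt, so Pablo controls Basalt.
Cobalt and Fennick together hold 39% + 60% = 99% of Juniper, so Pablo controls Juniper.
Juniper holds 35% of Pellion, so Pablo controls Pellion.
Pellion and Basalt and Cobalt together hold 12% + 59% + 14% = 85% of Nordquist, so Pablo controls Nordquist.
No other company's threshold is met.
Pablo controls 6 companies.

6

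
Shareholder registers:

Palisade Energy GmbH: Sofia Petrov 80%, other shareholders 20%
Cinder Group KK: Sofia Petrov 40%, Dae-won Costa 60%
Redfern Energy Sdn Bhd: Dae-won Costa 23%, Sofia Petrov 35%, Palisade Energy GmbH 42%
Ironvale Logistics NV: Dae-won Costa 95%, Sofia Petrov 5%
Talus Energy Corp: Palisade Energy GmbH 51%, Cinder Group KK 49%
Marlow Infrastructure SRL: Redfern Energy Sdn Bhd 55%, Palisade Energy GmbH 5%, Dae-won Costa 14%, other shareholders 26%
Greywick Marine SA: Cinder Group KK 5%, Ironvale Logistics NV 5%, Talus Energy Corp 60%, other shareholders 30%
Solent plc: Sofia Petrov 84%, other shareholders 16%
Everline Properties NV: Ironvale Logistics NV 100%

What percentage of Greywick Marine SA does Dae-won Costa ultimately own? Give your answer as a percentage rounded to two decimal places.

Dae-won reaches Greywick along 3 paths.
Via Cinder: 60% × 5% = 3%.
Via Ironvale: 95% × 5% = 4.75%.
Via Cinder → Talus: 60% × 49% × 60% = 17.64%.
Total: 3% + 4.75% + 17.64% = 25.39%.

25.39%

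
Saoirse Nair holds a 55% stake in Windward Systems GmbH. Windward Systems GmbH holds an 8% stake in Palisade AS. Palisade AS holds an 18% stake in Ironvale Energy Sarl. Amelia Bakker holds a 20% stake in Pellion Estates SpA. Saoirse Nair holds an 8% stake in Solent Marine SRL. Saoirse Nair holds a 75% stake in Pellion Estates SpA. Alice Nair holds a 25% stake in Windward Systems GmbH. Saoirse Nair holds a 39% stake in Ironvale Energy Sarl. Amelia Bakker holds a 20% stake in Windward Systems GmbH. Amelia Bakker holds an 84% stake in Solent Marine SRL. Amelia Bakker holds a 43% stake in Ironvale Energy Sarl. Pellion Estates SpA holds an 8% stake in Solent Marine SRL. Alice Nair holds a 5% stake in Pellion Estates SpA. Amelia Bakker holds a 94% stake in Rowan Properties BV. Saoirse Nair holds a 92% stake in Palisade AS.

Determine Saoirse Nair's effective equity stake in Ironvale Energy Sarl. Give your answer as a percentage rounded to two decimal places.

Saoirse reaches Ironvale along 3 paths.
Direct stake: 39% = 39%.
Via Palisade: 92% × 18% = 16.56%.
Via Windward → Palisade: 55% × 8% × 18% = 0.792%.
Total: 39% + 16.56% + 0.792% = 56.352%.
Rounded: 56.35%.

56.35%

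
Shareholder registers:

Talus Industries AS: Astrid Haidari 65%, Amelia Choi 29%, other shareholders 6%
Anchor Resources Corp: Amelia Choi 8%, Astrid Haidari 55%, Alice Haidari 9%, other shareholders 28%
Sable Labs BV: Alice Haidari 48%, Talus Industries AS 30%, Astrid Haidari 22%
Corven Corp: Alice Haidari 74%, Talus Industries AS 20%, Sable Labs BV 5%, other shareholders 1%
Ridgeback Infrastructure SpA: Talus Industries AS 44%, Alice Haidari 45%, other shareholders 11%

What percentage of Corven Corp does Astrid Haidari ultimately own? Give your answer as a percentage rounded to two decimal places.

Astrid reaches Corven along 3 paths.
Via Talus: 65% × 20% = 13%.
Via Talus → Sable: 65% × 30% × 5% = 0.975%.
Via Sable: 22% × 5% = 1.1%.
Total: 13% + 0.975% + 1.1% = 15.075%.
Rounded: 15.08%.

15.08%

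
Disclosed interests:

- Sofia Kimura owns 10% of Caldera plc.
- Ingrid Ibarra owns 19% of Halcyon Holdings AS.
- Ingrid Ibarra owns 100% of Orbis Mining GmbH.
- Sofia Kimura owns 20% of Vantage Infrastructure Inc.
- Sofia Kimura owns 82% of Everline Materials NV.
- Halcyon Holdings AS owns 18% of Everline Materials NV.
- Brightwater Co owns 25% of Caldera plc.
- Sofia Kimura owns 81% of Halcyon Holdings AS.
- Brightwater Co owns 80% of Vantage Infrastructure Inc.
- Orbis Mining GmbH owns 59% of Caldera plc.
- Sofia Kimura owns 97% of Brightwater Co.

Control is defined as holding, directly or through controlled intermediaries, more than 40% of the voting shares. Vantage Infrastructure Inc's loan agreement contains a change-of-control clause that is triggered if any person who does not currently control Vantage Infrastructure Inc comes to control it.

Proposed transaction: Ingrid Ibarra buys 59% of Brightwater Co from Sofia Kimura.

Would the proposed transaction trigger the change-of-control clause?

Yes

The purchase adds only to Ingrid's holdings (Sofia's stake shrinks), so Ingrid is the only person who could newly come to control Vantage.
Ingrid holds 100% of Orbis, so Ingrid controls Orbis.
Orbis holds 59% of Caldera, so Ingrid controls Caldera.
Neither Ingrid nor any entity Ingrid controls holds any voting interest in Vantage.
So before the transaction, Ingrid does not control Vantage.
After the purchase, Ingrid holds 59% of Brightwater directly, and Sofia's stake falls to 38%.
Ingrid holds 59% of Brightwater, so Ingrid controls Brightwater.
Brightwater holds 80% of Vantage, so Ingrid controls Vantage.
Ingrid did not control Vantage before and does after, so the clause is triggered.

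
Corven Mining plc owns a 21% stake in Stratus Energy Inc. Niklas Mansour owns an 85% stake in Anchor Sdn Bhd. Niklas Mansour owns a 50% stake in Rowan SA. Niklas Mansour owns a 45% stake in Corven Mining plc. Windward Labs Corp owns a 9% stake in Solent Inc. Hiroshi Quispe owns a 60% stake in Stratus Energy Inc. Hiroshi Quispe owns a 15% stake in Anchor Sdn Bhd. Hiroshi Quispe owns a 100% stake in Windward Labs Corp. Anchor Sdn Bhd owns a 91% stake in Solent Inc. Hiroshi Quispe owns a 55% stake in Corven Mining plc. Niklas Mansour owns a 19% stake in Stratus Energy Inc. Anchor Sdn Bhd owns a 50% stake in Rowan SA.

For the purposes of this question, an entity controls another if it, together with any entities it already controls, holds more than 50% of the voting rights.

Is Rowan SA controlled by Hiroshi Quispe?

Hiroshi holds 55% of Corven, so Hiroshi controls Corven.
Hiroshi holds 100% of Windward, so Hiroshi controls Windward.
Hiroshi and Corven together hold 60% + 21% = 81% of Stratus, so Hiroshi controls Stratus.
Neither Hiroshi nor any entity Hiroshi controls holds any voting interest in Rowan.
So Hiroshi does not control Rowan.

No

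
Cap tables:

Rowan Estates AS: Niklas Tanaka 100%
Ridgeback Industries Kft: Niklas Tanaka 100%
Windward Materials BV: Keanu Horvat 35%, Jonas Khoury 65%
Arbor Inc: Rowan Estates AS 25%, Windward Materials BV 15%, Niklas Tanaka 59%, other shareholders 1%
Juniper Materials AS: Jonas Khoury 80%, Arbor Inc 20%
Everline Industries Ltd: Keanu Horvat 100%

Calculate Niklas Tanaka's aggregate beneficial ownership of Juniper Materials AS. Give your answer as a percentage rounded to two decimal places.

16.80%

Niklas reaches Juniper along 2 paths.
Via Rowan → Arbor: 100% × 25% × 20% = 5%.
Via Arbor: 59% × 20% = 11.8%.
Total: 5% + 11.8% = 16.8%.
Rounded: 16.80%.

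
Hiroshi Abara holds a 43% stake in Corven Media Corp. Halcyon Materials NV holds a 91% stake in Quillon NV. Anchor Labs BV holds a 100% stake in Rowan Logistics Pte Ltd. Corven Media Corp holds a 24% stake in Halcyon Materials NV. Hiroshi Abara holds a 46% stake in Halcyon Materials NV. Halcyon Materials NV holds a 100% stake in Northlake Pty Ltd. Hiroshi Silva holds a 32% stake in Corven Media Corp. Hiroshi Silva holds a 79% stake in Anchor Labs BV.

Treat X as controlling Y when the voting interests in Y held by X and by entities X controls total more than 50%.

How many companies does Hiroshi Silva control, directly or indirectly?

2

Hiroshi Silva holds 79% of Anchor, so Hiroshi Silva controls Anchor.
Anchor holds 100% of Rowan, so Hiroshi Silva controls Rowan.
No other company's threshold is met.
Hiroshi Silva controls 2 companies.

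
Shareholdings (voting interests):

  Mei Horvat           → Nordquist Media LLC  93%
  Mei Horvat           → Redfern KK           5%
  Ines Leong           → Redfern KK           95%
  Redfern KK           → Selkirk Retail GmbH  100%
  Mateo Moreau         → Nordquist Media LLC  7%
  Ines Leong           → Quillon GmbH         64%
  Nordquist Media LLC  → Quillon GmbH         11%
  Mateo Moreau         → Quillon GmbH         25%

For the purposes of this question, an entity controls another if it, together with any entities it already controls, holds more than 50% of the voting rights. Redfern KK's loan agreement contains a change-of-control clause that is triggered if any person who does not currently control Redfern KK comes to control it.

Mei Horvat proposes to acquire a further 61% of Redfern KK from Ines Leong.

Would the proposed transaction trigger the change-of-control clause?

The purchase adds only to Mei's holdings (Ines's stake shrinks), so Mei is the only person who could newly come to control Redfern.
Mei holds 93% of Nordquist, so Mei controls Nordquist.
In Redfern, Mei's side holds only 5%, not > 50%.
So before the transaction, Mei does not control Redfern.
After the purchase, Mei's direct stake in Redfern rises to 5% + 61% = 66%, and Ines's stake falls to 34%.
Mei holds 66% of Redfern, so Mei controls Redfern.
Mei did not control Redfern before and does after, so the clause is triggered.

Yes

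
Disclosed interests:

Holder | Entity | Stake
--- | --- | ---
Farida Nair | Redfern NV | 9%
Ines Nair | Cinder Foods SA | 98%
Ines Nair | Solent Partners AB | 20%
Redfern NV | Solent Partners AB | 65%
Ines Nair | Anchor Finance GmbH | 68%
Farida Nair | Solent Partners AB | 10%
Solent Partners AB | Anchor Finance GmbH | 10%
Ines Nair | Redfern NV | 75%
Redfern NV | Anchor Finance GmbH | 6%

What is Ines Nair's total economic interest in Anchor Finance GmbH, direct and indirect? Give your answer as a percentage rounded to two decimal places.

Ines reaches Anchor along 4 paths.
Direct stake: 68% = 68%.
Via Redfern: 75% × 6% = 4.5%.
Via Redfern → Solent: 75% × 65% × 10% = 4.875%.
Via Solent: 20% × 10% = 2%.
Total: 68% + 4.5% + 4.875% + 2% = 79.375%.
Rounded: 79.38%.

79.38%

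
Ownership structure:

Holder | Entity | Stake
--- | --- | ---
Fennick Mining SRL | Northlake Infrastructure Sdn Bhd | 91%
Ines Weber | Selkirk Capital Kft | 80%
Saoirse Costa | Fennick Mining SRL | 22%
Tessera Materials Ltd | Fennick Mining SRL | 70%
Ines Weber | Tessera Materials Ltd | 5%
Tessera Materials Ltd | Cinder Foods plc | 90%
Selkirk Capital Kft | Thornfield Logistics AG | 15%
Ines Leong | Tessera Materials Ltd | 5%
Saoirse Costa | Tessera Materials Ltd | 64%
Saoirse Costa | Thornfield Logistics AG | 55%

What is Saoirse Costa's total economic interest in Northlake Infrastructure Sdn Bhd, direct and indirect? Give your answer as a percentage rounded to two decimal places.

Saoirse reaches Northlake along 2 paths.
Via Fennick: 22% × 91% = 20.02%.
Via Tessera → Fennick: 64% × 70% × 91% = 40.768%.
Total: 20.02% + 40.768% = 60.788%.
Rounded: 60.79%.

60.79%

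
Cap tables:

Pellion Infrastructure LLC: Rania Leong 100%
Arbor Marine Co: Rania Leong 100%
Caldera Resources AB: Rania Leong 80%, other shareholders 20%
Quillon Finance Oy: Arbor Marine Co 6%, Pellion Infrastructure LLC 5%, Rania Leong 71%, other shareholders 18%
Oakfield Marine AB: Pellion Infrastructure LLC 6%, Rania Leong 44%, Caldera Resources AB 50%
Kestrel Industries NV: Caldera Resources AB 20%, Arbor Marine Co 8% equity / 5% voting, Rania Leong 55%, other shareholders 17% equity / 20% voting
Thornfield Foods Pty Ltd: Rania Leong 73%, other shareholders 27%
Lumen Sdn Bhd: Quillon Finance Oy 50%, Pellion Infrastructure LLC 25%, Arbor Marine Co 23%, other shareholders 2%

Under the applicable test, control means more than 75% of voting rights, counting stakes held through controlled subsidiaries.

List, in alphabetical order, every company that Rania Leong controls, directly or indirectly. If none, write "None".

Arbor Marine Co, Caldera Resources AB, Kestrel Industries NV, Lumen Sdn Bhd, Oakfield Marine AB, Pellion Infrastructure LLC, Quillon Finance Oy

Rania holds 100% of Pellion, so Rania controls Pellion.
Rania holds 100% of Arbor, so Rania controls Arbor.
Rania holds 80% of Caldera, so Rania controls Caldera.
Arbor and Pellion and Rania together hold 6% + 5% + 71% = 82% of Quillon, so Rania controls Quillon.
Pellion and Rania and Caldera together hold 6% + 44% + 50% = 100% of Oakfield, so Rania controls Oakfield.
Caldera and Arbor and Rania together hold 20% + 5% + 55% = 80% of Kestrel, so Rania controls Kestrel.
Quillon and Pellion and Arbor together hold 50% + 25% + 23% = 98% of Lumen, so Rania controls Lumen.
No other company's threshold is met.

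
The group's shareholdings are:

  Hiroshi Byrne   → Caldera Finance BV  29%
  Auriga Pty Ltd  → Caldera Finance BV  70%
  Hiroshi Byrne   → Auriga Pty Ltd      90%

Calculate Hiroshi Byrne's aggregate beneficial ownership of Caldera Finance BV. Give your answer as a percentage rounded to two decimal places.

Hiroshi reaches Caldera along 2 paths.
Via Auriga: 90% × 70% = 63%.
Direct stake: 29% = 29%.
Total: 63% + 29% = 92%.
Rounded: 92.00%.

92.00%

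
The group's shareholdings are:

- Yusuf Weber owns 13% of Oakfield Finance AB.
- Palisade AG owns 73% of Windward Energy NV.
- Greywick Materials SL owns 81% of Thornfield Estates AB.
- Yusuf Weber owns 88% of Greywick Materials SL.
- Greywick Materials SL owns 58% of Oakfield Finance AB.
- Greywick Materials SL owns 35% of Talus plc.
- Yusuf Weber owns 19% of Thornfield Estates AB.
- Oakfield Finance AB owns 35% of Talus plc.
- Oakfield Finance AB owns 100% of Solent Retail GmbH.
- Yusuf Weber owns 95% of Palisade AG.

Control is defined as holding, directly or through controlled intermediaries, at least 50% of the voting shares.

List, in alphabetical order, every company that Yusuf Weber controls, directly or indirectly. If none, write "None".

Yusuf holds 88% of Greywick, so Yusuf controls Greywick.
Yusuf holds 95% of Palisade, so Yusuf controls Palisade.
Yusuf and Greywick together hold 19% + 81% = 100% of Thornfield, so Yusuf controls Thornfield.
Greywick and Yusuf together hold 58% + 13% = 71% of Oakfield, so Yusuf controls Oakfield.
Oakfield holds 100% of Solent, so Yusuf controls Solent.
Palisade holds 73% of Windward, so Yusuf controls Windward.
Oakfield and Greywick together hold 35% + 35% = 70% of Talus, so Yusuf controls Talus.

Greywick Materials SL, Oakfield Finance AB, Palisade AG, Solent Retail GmbH, Talus plc, Thornfield Estates AB, Windward Energy NV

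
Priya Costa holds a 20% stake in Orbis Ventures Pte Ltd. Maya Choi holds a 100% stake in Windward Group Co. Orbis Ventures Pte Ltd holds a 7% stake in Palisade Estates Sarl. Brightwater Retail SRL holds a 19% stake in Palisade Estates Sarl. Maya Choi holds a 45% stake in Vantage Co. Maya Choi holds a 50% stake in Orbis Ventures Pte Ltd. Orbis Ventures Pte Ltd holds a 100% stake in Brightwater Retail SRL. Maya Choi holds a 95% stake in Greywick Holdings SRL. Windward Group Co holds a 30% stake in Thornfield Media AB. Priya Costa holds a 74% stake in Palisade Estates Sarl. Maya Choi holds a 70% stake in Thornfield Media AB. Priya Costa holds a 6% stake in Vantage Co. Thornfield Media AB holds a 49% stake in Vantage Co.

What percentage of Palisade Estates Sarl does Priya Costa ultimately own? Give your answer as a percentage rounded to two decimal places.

Priya reaches Palisade along 3 paths.
Via Orbis: 20% × 7% = 1.4%.
Direct stake: 74% = 74%.
Via Orbis → Brightwater: 20% × 100% × 19% = 3.8%.
Total: 1.4% + 74% + 3.8% = 79.2%.
Rounded: 79.20%.

79.20%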